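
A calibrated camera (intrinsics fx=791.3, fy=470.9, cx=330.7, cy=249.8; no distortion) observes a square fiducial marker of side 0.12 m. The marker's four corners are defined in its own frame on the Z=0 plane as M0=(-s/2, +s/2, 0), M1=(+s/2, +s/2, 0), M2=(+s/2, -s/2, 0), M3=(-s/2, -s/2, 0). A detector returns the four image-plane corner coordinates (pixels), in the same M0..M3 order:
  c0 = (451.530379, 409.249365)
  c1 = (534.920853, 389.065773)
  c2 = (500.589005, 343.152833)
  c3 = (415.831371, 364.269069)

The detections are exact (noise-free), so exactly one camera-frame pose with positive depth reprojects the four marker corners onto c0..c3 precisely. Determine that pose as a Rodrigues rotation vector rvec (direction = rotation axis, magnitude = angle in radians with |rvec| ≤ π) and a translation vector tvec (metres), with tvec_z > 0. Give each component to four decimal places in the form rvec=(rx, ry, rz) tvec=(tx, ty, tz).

Intrinsics K: fx=791.3, fy=470.9, cx=330.7, cy=249.8
Marker side s = 0.12 m; corners in marker frame (Z=0):
  M0 = (-0.0600, +0.0600, 0)
  M1 = (+0.0600, +0.0600, 0)
  M2 = (+0.0600, -0.0600, 0)
  M3 = (-0.0600, -0.0600, 0)
Detected image corners:
  c0 = (451.530379, 409.249365) px
  c1 = (534.920853, 389.065773) px
  c2 = (500.589005, 343.152833) px
  c3 = (415.831371, 364.269069) px
Planar DLT: solve 8×8 A·h = b for H (H[2,2]=1):
  H  [+656.77922 +374.52493 +475.66840]
  H  [-206.68387 +444.13925 +376.72828]
  H  [-0.09203 +0.17384 +1.00000]
B = K⁻¹H; ‖b₁‖=0.956486, ‖b₂‖=0.956486; λ = 2/(‖b₁‖+‖b₂‖) = 1.045494, sign → tz>0 ⇒ λ=+1.045494
r₁ = λ·B[:,0] = (+0.90797,-0.40784,-0.09621); r₂ = λ·B[:,1] = (+0.41888,+0.88967,+0.18175)
r₃ = r₁×r₂ = (+0.01147,-0.20532,+0.97863); SVD([r₁ r₂ r₃]) → R = UVᵀ:
  R  [+0.90797 +0.41888 +0.01147]
  R  [-0.40784 +0.88967 -0.20532]
  R  [-0.09621 +0.18175 +0.97863]
t = (+0.19154, +0.28181, +1.04549) m
tr R = 2.776263; θ = arccos((tr R − 1)/2) = 0.477532 rad = 27.361°
axis k = ((R−Rᵀ)₃₂, (R−Rᵀ)₁₃, (R−Rᵀ)₂₁) / (2 sinθ) = (+0.421105, +0.117155, -0.899414)
rvec = θ·k = (+0.201091, +0.055945, -0.429499)

rvec=(0.2011, 0.0559, -0.4295) tvec=(0.1915, 0.2818, 1.0455)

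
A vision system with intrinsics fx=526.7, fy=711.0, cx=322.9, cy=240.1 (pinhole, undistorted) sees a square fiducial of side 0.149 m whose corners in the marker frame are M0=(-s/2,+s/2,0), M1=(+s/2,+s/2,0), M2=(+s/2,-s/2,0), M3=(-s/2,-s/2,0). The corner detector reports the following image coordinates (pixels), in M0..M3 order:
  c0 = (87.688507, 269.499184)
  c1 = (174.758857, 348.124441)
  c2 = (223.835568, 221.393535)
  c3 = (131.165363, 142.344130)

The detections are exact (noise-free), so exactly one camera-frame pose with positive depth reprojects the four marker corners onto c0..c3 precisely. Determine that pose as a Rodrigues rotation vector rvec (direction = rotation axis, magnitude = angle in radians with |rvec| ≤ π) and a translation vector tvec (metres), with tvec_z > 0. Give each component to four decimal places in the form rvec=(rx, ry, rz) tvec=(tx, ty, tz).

Intrinsics K: fx=526.7, fy=711.0, cx=322.9, cy=240.1
Marker side s = 0.149 m; corners in marker frame (Z=0):
  M0 = (-0.0745, +0.0745, 0)
  M1 = (+0.0745, +0.0745, 0)
  M2 = (+0.0745, -0.0745, 0)
  M3 = (-0.0745, -0.0745, 0)
Detected image corners:
  c0 = (87.688507, 269.499184) px
  c1 = (174.758857, 348.124441) px
  c2 = (223.835568, 221.393535) px
  c3 = (131.165363, 142.344130) px
Planar DLT: solve 8×8 A·h = b for H (H[2,2]=1):
  H  [+574.94703 -260.06894 +153.19889]
  H  [+484.96439 +931.87057 +246.35201]
  H  [-0.17979 +0.32561 +1.00000]
B = K⁻¹H; ‖b₁‖=1.424244, ‖b₂‖=1.424244; λ = 2/(‖b₁‖+‖b₂‖) = 0.702127, sign → tz>0 ⇒ λ=+0.702127
r₁ = λ·B[:,0] = (+0.84384,+0.52154,-0.12624); r₂ = λ·B[:,1] = (-0.48685,+0.84304,+0.22862)
r₃ = r₁×r₂ = (+0.22566,-0.13146,+0.96530); SVD([r₁ r₂ r₃]) → R = UVᵀ:
  R  [+0.84384 -0.48685 +0.22566]
  R  [+0.52154 +0.84304 -0.13146]
  R  [-0.12624 +0.22862 +0.96530]
t = (-0.22622, +0.00617, +0.70213) m
tr R = 2.652169; θ = arccos((tr R − 1)/2) = 0.598672 rad = 34.301°
axis k = ((R−Rᵀ)₃₂, (R−Rᵀ)₁₃, (R−Rᵀ)₂₁) / (2 sinθ) = (+0.319475, +0.312216, +0.894683)
rvec = θ·k = (+0.191261, +0.186915, +0.535621)

rvec=(0.1913, 0.1869, 0.5356) tvec=(-0.2262, 0.0062, 0.7021)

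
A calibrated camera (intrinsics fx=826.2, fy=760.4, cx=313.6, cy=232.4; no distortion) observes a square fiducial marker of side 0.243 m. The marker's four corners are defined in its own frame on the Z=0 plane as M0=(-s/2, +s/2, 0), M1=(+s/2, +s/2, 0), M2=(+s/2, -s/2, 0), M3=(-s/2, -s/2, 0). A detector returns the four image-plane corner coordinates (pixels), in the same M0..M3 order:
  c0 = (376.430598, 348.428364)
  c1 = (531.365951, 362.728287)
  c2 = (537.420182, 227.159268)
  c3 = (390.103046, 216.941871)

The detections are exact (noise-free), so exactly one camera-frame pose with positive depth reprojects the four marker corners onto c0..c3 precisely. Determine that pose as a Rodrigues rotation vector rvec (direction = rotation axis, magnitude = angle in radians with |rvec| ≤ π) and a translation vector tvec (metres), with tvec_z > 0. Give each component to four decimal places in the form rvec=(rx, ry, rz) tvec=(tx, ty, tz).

rvec=(-0.3006, 0.1305, 0.0996) tvec=(0.2350, 0.0966, 1.3450)

Intrinsics K: fx=826.2, fy=760.4, cx=313.6, cy=232.4
Marker side s = 0.243 m; corners in marker frame (Z=0):
  M0 = (-0.1215, +0.1215, 0)
  M1 = (+0.1215, +0.1215, 0)
  M2 = (+0.1215, -0.1215, 0)
  M3 = (-0.1215, -0.1215, 0)
Detected image corners:
  c0 = (376.430598, 348.428364) px
  c1 = (531.365951, 362.728287) px
  c2 = (537.420182, 227.159268) px
  c3 = (390.103046, 216.941871) px
Planar DLT: solve 8×8 A·h = b for H (H[2,2]=1):
  H  [+572.81041 -139.15336 +457.98394]
  H  [+19.57372 +487.47422 +286.99644]
  H  [-0.10614 -0.21437 +1.00000]
B = K⁻¹H; ‖b₁‖=0.743513, ‖b₂‖=0.743513; λ = 2/(‖b₁‖+‖b₂‖) = 1.344967, sign → tz>0 ⇒ λ=+1.344967
r₁ = λ·B[:,0] = (+0.98666,+0.07825,-0.14275); r₂ = λ·B[:,1] = (-0.11709,+0.95035,-0.28833)
r₃ = r₁×r₂ = (+0.11310,+0.30119,+0.94683); SVD([r₁ r₂ r₃]) → R = UVᵀ:
  R  [+0.98666 -0.11709 +0.11310]
  R  [+0.07825 +0.95035 +0.30119]
  R  [-0.14275 -0.28833 +0.94683]
t = (+0.23504, +0.09657, +1.34497) m
tr R = 2.883838; θ = arccos((tr R − 1)/2) = 0.342497 rad = 19.624°
axis k = ((R−Rᵀ)₃₂, (R−Rᵀ)₁₃, (R−Rᵀ)₂₁) / (2 sinθ) = (-0.877680, +0.380922, +0.290820)
rvec = θ·k = (-0.300603, +0.130465, +0.099605)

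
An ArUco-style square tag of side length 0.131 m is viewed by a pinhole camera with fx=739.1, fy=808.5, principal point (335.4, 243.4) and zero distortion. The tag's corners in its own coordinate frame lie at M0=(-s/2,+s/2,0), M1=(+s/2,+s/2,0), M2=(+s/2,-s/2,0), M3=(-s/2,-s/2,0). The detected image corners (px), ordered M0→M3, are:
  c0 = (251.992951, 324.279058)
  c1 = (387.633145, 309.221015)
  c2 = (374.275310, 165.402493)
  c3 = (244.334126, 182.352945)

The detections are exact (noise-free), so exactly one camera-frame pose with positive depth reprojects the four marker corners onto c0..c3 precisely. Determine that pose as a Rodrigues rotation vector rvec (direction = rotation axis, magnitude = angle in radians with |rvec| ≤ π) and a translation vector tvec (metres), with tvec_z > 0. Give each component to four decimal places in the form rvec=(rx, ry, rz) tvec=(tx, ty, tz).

rvec=(-0.2253, 0.1106, -0.0979) tvec=(-0.0210, 0.0004, 0.7195)

Intrinsics K: fx=739.1, fy=808.5, cx=335.4, cy=243.4
Marker side s = 0.131 m; corners in marker frame (Z=0):
  M0 = (-0.0655, +0.0655, 0)
  M1 = (+0.0655, +0.0655, 0)
  M2 = (+0.0655, -0.0655, 0)
  M3 = (-0.0655, -0.0655, 0)
Detected image corners:
  c0 = (251.992951, 324.279058) px
  c1 = (387.633145, 309.221015) px
  c2 = (374.275310, 165.402493) px
  c3 = (244.334126, 182.352945) px
Planar DLT: solve 8×8 A·h = b for H (H[2,2]=1):
  H  [+970.24992 -19.63153 +313.85581]
  H  [-155.82908 +1012.84760 +243.90313]
  H  [-0.13660 -0.31680 +1.00000]
B = K⁻¹H; ‖b₁‖=1.389797, ‖b₂‖=1.389797; λ = 2/(‖b₁‖+‖b₂‖) = 0.719529, sign → tz>0 ⇒ λ=+0.719529
r₁ = λ·B[:,0] = (+0.98916,-0.10909,-0.09829); r₂ = λ·B[:,1] = (+0.08433,+0.97001,-0.22795)
r₃ = r₁×r₂ = (+0.12021,+0.21719,+0.96870); SVD([r₁ r₂ r₃]) → R = UVᵀ:
  R  [+0.98916 +0.08433 +0.12021]
  R  [-0.10909 +0.97001 +0.21719]
  R  [-0.09829 -0.22795 +0.96870]
t = (-0.02097, +0.00045, +0.71953) m
tr R = 2.927875; θ = arccos((tr R − 1)/2) = 0.269376 rad = 15.434°
axis k = ((R−Rᵀ)₃₂, (R−Rᵀ)₁₃, (R−Rᵀ)₂₁) / (2 sinθ) = (-0.836320, +0.410501, -0.363399)
rvec = θ·k = (-0.225284, +0.110579, -0.097891)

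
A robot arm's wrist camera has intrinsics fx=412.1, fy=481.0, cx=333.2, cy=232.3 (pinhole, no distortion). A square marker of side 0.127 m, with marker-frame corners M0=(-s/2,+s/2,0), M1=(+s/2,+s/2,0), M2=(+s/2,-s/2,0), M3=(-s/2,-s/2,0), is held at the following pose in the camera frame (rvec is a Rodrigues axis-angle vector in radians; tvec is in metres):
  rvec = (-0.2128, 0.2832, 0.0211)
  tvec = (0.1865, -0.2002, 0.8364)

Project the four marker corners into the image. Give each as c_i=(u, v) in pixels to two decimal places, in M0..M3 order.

c0=(393.13, 153.64) c1=(458.15, 149.48) c2=(457.41, 80.29) c3=(394.38, 87.15)

Intrinsics K: fx=412.1, fy=481.0, cx=333.2, cy=232.3
Marker side s = 0.127 m; corners in marker frame (Z=0):
  M0 = (-0.0635, +0.0635, 0)
  M1 = (+0.0635, +0.0635, 0)
  M2 = (+0.0635, -0.0635, 0)
  M3 = (-0.0635, -0.0635, 0)
rvec = (-0.2128, 0.2832, 0.0211), |rvec| = θ = 0.35487 rad = 20.332°
Rodrigues: sinθ=0.34747, 1−cosθ=0.06231; R = I + sinθ·[k]× + (1−cosθ)·[k]×²:
    [+0.96010 -0.05048 +0.27507]
    [-0.00916 +0.97737 +0.21132]
    [-0.27951 -0.20541 +0.93791]
t = (0.1865, -0.2002, 0.8364) m
M0: Pc = R·M0+t = (+0.12233, -0.13756, +0.84111); u = 412.1·(+0.12233)/0.84111 + 333.2 = 393.1349, v = 481.0·(-0.13756)/0.84111 + 232.3 = 153.6368
M1: Pc = R·M1+t = (+0.24426, -0.13872, +0.80561); u = 412.1·(+0.24426)/0.80561 + 333.2 = 458.1491, v = 481.0·(-0.13872)/0.80561 + 232.3 = 149.4762
M2: Pc = R·M2+t = (+0.25067, -0.26284, +0.83169); u = 412.1·(+0.25067)/0.83169 + 333.2 = 457.4064, v = 481.0·(-0.26284)/0.83169 + 232.3 = 80.2870
M3: Pc = R·M3+t = (+0.12874, -0.26168, +0.86719); u = 412.1·(+0.12874)/0.86719 + 333.2 = 394.3783, v = 481.0·(-0.26168)/0.86719 + 232.3 = 87.1547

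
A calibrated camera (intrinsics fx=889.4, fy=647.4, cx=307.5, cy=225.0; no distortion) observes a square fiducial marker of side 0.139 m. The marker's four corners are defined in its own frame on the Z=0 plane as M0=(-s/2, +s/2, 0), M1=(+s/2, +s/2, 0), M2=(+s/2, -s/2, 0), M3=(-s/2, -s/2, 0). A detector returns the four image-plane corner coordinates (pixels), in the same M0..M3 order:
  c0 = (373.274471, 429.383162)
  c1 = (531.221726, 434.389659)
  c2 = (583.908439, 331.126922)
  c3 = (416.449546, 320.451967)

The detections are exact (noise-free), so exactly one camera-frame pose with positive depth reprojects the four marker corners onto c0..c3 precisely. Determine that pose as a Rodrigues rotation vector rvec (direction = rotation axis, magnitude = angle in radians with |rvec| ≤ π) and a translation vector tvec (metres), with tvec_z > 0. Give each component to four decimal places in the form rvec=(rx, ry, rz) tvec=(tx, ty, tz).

Intrinsics K: fx=889.4, fy=647.4, cx=307.5, cy=225.0
Marker side s = 0.139 m; corners in marker frame (Z=0):
  M0 = (-0.0695, +0.0695, 0)
  M1 = (+0.0695, +0.0695, 0)
  M2 = (+0.0695, -0.0695, 0)
  M3 = (-0.0695, -0.0695, 0)
Detected image corners:
  c0 = (373.274471, 429.383162) px
  c1 = (531.221726, 434.389659) px
  c2 = (583.908439, 331.126922) px
  c3 = (416.449546, 320.451967) px
Planar DLT: solve 8×8 A·h = b for H (H[2,2]=1):
  H  [+1333.93867 -96.85866 +477.29828]
  H  [+186.65449 +960.71532 +380.85828]
  H  [+0.34576 +0.52243 +1.00000]
B = K⁻¹H; ‖b₁‖=1.432824, ‖b₂‖=1.432824; λ = 2/(‖b₁‖+‖b₂‖) = 0.697922, sign → tz>0 ⇒ λ=+0.697922
r₁ = λ·B[:,0] = (+0.96333,+0.11735,+0.24131); r₂ = λ·B[:,1] = (-0.20207,+0.90897,+0.36462)
r₃ = r₁×r₂ = (-0.17656,-0.40001,+0.89935); SVD([r₁ r₂ r₃]) → R = UVᵀ:
  R  [+0.96333 -0.20207 -0.17656]
  R  [+0.11735 +0.90897 -0.40001]
  R  [+0.24131 +0.36462 +0.89935]
t = (+0.13324, +0.16802, +0.69792) m
tr R = 2.771638; θ = arccos((tr R − 1)/2) = 0.482540 rad = 27.648°
axis k = ((R−Rᵀ)₃₂, (R−Rᵀ)₁₃, (R−Rᵀ)₂₁) / (2 sinθ) = (+0.823896, -0.450260, +0.344182)
rvec = θ·k = (+0.397563, -0.217269, +0.166082)

rvec=(0.3976, -0.2173, 0.1661) tvec=(0.1332, 0.1680, 0.6979)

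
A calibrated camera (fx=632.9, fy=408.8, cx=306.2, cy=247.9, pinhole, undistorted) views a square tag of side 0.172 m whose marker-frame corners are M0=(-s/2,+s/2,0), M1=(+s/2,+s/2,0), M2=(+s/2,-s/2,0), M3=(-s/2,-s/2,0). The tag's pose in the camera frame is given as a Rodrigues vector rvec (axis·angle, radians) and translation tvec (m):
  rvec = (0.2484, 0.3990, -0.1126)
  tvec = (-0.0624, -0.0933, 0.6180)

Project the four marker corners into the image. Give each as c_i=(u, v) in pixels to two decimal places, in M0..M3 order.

Intrinsics K: fx=632.9, fy=408.8, cx=306.2, cy=247.9
Marker side s = 0.172 m; corners in marker frame (Z=0):
  M0 = (-0.0860, +0.0860, 0)
  M1 = (+0.0860, +0.0860, 0)
  M2 = (+0.0860, -0.0860, 0)
  M3 = (-0.0860, -0.0860, 0)
rvec = (0.2484, 0.3990, -0.1126), |rvec| = θ = 0.48330 rad = 27.691°
Rodrigues: sinθ=0.46471, 1−cosθ=0.11454; R = I + sinθ·[k]× + (1−cosθ)·[k]×²:
    [+0.91572 +0.15687 +0.36993]
    [-0.05967 +0.96353 -0.26087]
    [-0.39736 +0.21681 +0.89168]
t = (-0.0624, -0.0933, 0.6180) m
M0: Pc = R·M0+t = (-0.12766, -0.00531, +0.67082); u = 632.9·(-0.12766)/0.67082 + 306.2 = 185.7548, v = 408.8·(-0.00531)/0.67082 + 247.9 = 244.6670
M1: Pc = R·M1+t = (+0.02984, -0.01557, +0.60247); u = 632.9·(+0.02984)/0.60247 + 306.2 = 337.5496, v = 408.8·(-0.01557)/0.60247 + 247.9 = 237.3364
M2: Pc = R·M2+t = (+0.00286, -0.18129, +0.56518); u = 632.9·(+0.00286)/0.56518 + 306.2 = 309.4043, v = 408.8·(-0.18129)/0.56518 + 247.9 = 116.7679
M3: Pc = R·M3+t = (-0.15464, -0.17103, +0.63353); u = 632.9·(-0.15464)/0.63353 + 306.2 = 151.7107, v = 408.8·(-0.17103)/0.63353 + 247.9 = 137.5372

c0=(185.75, 244.67) c1=(337.55, 237.34) c2=(309.40, 116.77) c3=(151.71, 137.54)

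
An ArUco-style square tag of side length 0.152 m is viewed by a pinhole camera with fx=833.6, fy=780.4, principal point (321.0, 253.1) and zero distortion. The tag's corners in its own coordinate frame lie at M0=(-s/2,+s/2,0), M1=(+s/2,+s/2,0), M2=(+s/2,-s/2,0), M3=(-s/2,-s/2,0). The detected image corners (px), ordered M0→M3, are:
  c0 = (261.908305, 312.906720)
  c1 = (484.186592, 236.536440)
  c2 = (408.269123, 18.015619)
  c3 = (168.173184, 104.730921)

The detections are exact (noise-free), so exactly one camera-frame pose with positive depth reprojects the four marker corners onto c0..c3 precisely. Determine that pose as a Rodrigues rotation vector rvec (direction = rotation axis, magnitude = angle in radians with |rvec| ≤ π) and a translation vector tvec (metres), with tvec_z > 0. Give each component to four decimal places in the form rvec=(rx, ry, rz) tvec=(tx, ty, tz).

Intrinsics K: fx=833.6, fy=780.4, cx=321.0, cy=253.1
Marker side s = 0.152 m; corners in marker frame (Z=0):
  M0 = (-0.0760, +0.0760, 0)
  M1 = (+0.0760, +0.0760, 0)
  M2 = (+0.0760, -0.0760, 0)
  M3 = (-0.0760, -0.0760, 0)
Detected image corners:
  c0 = (261.908305, 312.906720) px
  c1 = (484.186592, 236.536440) px
  c2 = (408.269123, 18.015619) px
  c3 = (168.173184, 104.730921) px
Planar DLT: solve 8×8 A·h = b for H (H[2,2]=1):
  H  [+1482.22207 +739.52399 +331.43386]
  H  [-553.50387 +1495.30123 +172.82505]
  H  [-0.10981 +0.54733 +1.00000]
B = K⁻¹H; ‖b₁‖=1.944132, ‖b₂‖=1.944132; λ = 2/(‖b₁‖+‖b₂‖) = 0.514368, sign → tz>0 ⇒ λ=+0.514368
r₁ = λ·B[:,0] = (+0.93635,-0.34650,-0.05648); r₂ = λ·B[:,1] = (+0.34791,+0.89426,+0.28153)
r₃ = r₁×r₂ = (-0.04704,-0.28326,+0.95789); SVD([r₁ r₂ r₃]) → R = UVᵀ:
  R  [+0.93635 +0.34791 -0.04704]
  R  [-0.34650 +0.89426 -0.28326]
  R  [-0.05648 +0.28153 +0.95789]
t = (+0.00644, -0.05291, +0.51437) m
tr R = 2.788496; θ = arccos((tr R − 1)/2) = 0.464049 rad = 26.588°
axis k = ((R−Rᵀ)₃₂, (R−Rᵀ)₁₃, (R−Rᵀ)₂₁) / (2 sinθ) = (+0.630952, +0.010551, -0.775750)
rvec = θ·k = (+0.292792, +0.004896, -0.359986)

rvec=(0.2928, 0.0049, -0.3600) tvec=(0.0064, -0.0529, 0.5144)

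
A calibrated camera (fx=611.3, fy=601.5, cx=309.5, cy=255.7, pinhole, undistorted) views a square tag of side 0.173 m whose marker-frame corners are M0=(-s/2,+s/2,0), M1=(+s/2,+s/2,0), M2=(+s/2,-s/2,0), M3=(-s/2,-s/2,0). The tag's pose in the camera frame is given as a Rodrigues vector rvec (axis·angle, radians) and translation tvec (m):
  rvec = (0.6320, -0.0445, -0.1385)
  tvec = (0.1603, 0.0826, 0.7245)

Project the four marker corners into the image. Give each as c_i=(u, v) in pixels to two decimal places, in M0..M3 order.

c0=(376.22, 382.83) c1=(511.19, 363.72) c2=(523.72, 256.81) c3=(368.23, 278.84)

Intrinsics K: fx=611.3, fy=601.5, cx=309.5, cy=255.7
Marker side s = 0.173 m; corners in marker frame (Z=0):
  M0 = (-0.0865, +0.0865, 0)
  M1 = (+0.0865, +0.0865, 0)
  M2 = (+0.0865, -0.0865, 0)
  M3 = (-0.0865, -0.0865, 0)
rvec = (0.6320, -0.0445, -0.1385), |rvec| = θ = 0.64853 rad = 37.158°
Rodrigues: sinθ=0.60401, 1−cosθ=0.20303; R = I + sinθ·[k]× + (1−cosθ)·[k]×²:
    [+0.98978 +0.11542 -0.08370]
    [-0.14257 +0.79793 -0.58565]
    [-0.00081 +0.59160 +0.80623]
t = (0.1603, 0.0826, 0.7245) m
M0: Pc = R·M0+t = (+0.08467, +0.16395, +0.77574); u = 611.3·(+0.08467)/0.77574 + 309.5 = 376.2194, v = 601.5·(+0.16395)/0.77574 + 255.7 = 382.8270
M1: Pc = R·M1+t = (+0.25590, +0.13929, +0.77560); u = 611.3·(+0.25590)/0.77560 + 309.5 = 511.1903, v = 601.5·(+0.13929)/0.77560 + 255.7 = 363.7220
M2: Pc = R·M2+t = (+0.23593, +0.00125, +0.67326); u = 611.3·(+0.23593)/0.67326 + 309.5 = 523.7208, v = 601.5·(+0.00125)/0.67326 + 255.7 = 256.8139
M3: Pc = R·M3+t = (+0.06470, +0.02591, +0.67340); u = 611.3·(+0.06470)/0.67340 + 309.5 = 368.2338, v = 601.5·(+0.02591)/0.67340 + 255.7 = 278.8448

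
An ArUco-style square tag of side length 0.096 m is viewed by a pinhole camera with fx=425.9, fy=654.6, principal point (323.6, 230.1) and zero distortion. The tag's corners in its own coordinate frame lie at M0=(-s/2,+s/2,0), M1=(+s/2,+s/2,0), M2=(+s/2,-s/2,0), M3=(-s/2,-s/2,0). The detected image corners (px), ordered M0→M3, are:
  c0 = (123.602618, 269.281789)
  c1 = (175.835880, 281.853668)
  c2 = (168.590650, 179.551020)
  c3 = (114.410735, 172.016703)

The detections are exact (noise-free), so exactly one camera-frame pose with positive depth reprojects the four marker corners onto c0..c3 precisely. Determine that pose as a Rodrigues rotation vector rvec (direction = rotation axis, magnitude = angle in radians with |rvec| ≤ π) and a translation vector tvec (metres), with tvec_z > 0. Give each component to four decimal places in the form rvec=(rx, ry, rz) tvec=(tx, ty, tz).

rvec=(0.2856, 0.3673, 0.0500) tvec=(-0.2539, -0.0032, 0.6054)

Intrinsics K: fx=425.9, fy=654.6, cx=323.6, cy=230.1
Marker side s = 0.096 m; corners in marker frame (Z=0):
  M0 = (-0.0480, +0.0480, 0)
  M1 = (+0.0480, +0.0480, 0)
  M2 = (+0.0480, -0.0480, 0)
  M3 = (-0.0480, -0.0480, 0)
Detected image corners:
  c0 = (123.602618, 269.281789) px
  c1 = (175.835880, 281.853668) px
  c2 = (168.590650, 179.551020) px
  c3 = (114.410735, 172.016703) px
Planar DLT: solve 8×8 A·h = b for H (H[2,2]=1):
  H  [+470.54319 +154.27473 +144.97066]
  H  [-24.04597 +1144.68217 +226.66222]
  H  [-0.57320 +0.46965 +1.00000]
B = K⁻¹H; ‖b₁‖=1.651771, ‖b₂‖=1.651771; λ = 2/(‖b₁‖+‖b₂‖) = 0.605411, sign → tz>0 ⇒ λ=+0.605411
r₁ = λ·B[:,0] = (+0.93254,+0.09974,-0.34702); r₂ = λ·B[:,1] = (+0.00326,+0.95872,+0.28433)
r₃ = r₁×r₂ = (+0.36106,-0.26628,+0.89372); SVD([r₁ r₂ r₃]) → R = UVᵀ:
  R  [+0.93254 +0.00326 +0.36106]
  R  [+0.09974 +0.95872 -0.26628]
  R  [-0.34702 +0.28433 +0.89372]
t = (-0.25392, -0.00318, +0.60541) m
tr R = 2.784977; θ = arccos((tr R − 1)/2) = 0.467964 rad = 26.812°
axis k = ((R−Rᵀ)₃₂, (R−Rᵀ)₁₃, (R−Rᵀ)₂₁) / (2 sinθ) = (+0.610342, +0.784886, +0.106945)
rvec = θ·k = (+0.285618, +0.367299, +0.050047)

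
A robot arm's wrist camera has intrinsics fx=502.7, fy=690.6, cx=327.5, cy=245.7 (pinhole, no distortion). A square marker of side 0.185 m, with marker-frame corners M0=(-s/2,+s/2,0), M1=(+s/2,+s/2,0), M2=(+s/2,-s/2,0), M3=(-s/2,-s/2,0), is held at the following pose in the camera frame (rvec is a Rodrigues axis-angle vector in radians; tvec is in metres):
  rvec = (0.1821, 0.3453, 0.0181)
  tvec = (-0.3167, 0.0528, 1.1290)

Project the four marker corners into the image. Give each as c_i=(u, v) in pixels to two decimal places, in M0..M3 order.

c0=(155.54, 327.44) c1=(224.49, 337.56) c2=(220.16, 224.20) c3=(149.43, 219.92)

Intrinsics K: fx=502.7, fy=690.6, cx=327.5, cy=245.7
Marker side s = 0.185 m; corners in marker frame (Z=0):
  M0 = (-0.0925, +0.0925, 0)
  M1 = (+0.0925, +0.0925, 0)
  M2 = (+0.0925, -0.0925, 0)
  M3 = (-0.0925, -0.0925, 0)
rvec = (0.1821, 0.3453, 0.0181), |rvec| = θ = 0.39079 rad = 22.391°
Rodrigues: sinθ=0.38092, 1−cosθ=0.07539; R = I + sinθ·[k]× + (1−cosθ)·[k]×²:
    [+0.94098 +0.01340 +0.33820]
    [+0.04868 +0.98347 -0.17441]
    [-0.33495 +0.18059 +0.92477]
t = (-0.3167, 0.0528, 1.1290) m
M0: Pc = R·M0+t = (-0.40250, +0.13927, +1.17669); u = 502.7·(-0.40250)/1.17669 + 327.5 = 155.5450, v = 690.6·(+0.13927)/1.17669 + 245.7 = 327.4364
M1: Pc = R·M1+t = (-0.22842, +0.14827, +1.11472); u = 502.7·(-0.22842)/1.11472 + 327.5 = 224.4905, v = 690.6·(+0.14827)/1.11472 + 245.7 = 337.5598
M2: Pc = R·M2+t = (-0.23090, -0.03367, +1.08131); u = 502.7·(-0.23090)/1.08131 + 327.5 = 220.1556, v = 690.6·(-0.03367)/1.08131 + 245.7 = 224.1976
M3: Pc = R·M3+t = (-0.40498, -0.04267, +1.14328); u = 502.7·(-0.40498)/1.14328 + 327.5 = 149.4303, v = 690.6·(-0.04267)/1.14328 + 245.7 = 219.9226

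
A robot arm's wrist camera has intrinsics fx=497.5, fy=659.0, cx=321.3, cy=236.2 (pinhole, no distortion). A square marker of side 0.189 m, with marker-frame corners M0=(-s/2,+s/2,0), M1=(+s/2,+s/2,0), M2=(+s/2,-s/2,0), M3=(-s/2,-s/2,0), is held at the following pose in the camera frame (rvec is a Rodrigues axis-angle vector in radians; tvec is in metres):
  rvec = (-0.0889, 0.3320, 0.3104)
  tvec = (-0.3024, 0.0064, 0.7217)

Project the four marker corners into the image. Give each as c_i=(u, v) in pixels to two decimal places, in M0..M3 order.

Intrinsics K: fx=497.5, fy=659.0, cx=321.3, cy=236.2
Marker side s = 0.189 m; corners in marker frame (Z=0):
  M0 = (-0.0945, +0.0945, 0)
  M1 = (+0.0945, +0.0945, 0)
  M2 = (+0.0945, -0.0945, 0)
  M3 = (-0.0945, -0.0945, 0)
rvec = (-0.0889, 0.3320, 0.3104), |rvec| = θ = 0.46311 rad = 26.535°
Rodrigues: sinθ=0.44674, 1−cosθ=0.10533; R = I + sinθ·[k]× + (1−cosθ)·[k]×²:
    [+0.89855 -0.31392 +0.30671]
    [+0.28493 +0.94880 +0.13637]
    [-0.33381 -0.03514 +0.94198]
t = (-0.3024, 0.0064, 0.7217) m
M0: Pc = R·M0+t = (-0.41698, +0.06914, +0.74992); u = 497.5·(-0.41698)/0.74992 + 321.3 = 44.6766, v = 659.0·(+0.06914)/0.74992 + 236.2 = 296.9536
M1: Pc = R·M1+t = (-0.24715, +0.12299, +0.68683); u = 497.5·(-0.24715)/0.68683 + 321.3 = 142.2779, v = 659.0·(+0.12299)/0.68683 + 236.2 = 354.2032
M2: Pc = R·M2+t = (-0.18782, -0.05634, +0.69348); u = 497.5·(-0.18782)/0.69348 + 321.3 = 186.5564, v = 659.0·(-0.05634)/0.69348 + 236.2 = 182.6648
M3: Pc = R·M3+t = (-0.35765, -0.11019, +0.75657); u = 497.5·(-0.35765)/0.75657 + 321.3 = 86.1196, v = 659.0·(-0.11019)/0.75657 + 236.2 = 140.2225

c0=(44.68, 296.95) c1=(142.28, 354.20) c2=(186.56, 182.66) c3=(86.12, 140.22)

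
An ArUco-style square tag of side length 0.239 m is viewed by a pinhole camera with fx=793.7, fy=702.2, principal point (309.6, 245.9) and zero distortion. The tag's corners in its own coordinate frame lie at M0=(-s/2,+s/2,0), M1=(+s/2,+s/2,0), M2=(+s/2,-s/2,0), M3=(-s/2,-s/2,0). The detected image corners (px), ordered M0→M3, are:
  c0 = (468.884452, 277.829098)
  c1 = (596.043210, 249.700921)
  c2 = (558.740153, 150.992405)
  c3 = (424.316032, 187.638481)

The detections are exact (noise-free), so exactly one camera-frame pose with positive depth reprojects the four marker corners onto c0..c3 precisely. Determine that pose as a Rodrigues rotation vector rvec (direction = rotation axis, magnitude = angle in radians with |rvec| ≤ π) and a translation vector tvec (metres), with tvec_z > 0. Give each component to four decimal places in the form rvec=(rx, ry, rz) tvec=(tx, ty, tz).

rvec=(0.5580, 0.3121, -0.3749) tvec=(0.3620, -0.0551, 1.4292)

Intrinsics K: fx=793.7, fy=702.2, cx=309.6, cy=245.9
Marker side s = 0.239 m; corners in marker frame (Z=0):
  M0 = (-0.1195, +0.1195, 0)
  M1 = (+0.1195, +0.1195, 0)
  M2 = (+0.1195, -0.1195, 0)
  M3 = (-0.1195, -0.1195, 0)
Detected image corners:
  c0 = (468.884452, 277.829098) px
  c1 = (596.043210, 249.700921) px
  c2 = (558.740153, 150.992405) px
  c3 = (424.316032, 187.638481) px
Planar DLT: solve 8×8 A·h = b for H (H[2,2]=1):
  H  [+409.04782 +333.84089 +510.66965]
  H  [-193.04174 +463.16036 +218.84680]
  H  [-0.26879 +0.31655 +1.00000]
B = K⁻¹H; ‖b₁‖=0.699716, ‖b₂‖=0.699716; λ = 2/(‖b₁‖+‖b₂‖) = 1.429151, sign → tz>0 ⇒ λ=+1.429151
r₁ = λ·B[:,0] = (+0.88638,-0.25836,-0.38415); r₂ = λ·B[:,1] = (+0.42465,+0.78422,+0.45240)
r₃ = r₁×r₂ = (+0.18437,-0.56413,+0.80484); SVD([r₁ r₂ r₃]) → R = UVᵀ:
  R  [+0.88638 +0.42465 +0.18437]
  R  [-0.25836 +0.78422 -0.56413]
  R  [-0.38415 +0.45240 +0.80484]
t = (+0.36205, -0.05506, +1.42915) m
tr R = 2.475445; θ = arccos((tr R − 1)/2) = 0.741106 rad = 42.462°
axis k = ((R−Rᵀ)₃₂, (R−Rᵀ)₁₃, (R−Rᵀ)₂₁) / (2 sinθ) = (+0.752870, +0.421062, -0.505860)
rvec = θ·k = (+0.557956, +0.312051, -0.374896)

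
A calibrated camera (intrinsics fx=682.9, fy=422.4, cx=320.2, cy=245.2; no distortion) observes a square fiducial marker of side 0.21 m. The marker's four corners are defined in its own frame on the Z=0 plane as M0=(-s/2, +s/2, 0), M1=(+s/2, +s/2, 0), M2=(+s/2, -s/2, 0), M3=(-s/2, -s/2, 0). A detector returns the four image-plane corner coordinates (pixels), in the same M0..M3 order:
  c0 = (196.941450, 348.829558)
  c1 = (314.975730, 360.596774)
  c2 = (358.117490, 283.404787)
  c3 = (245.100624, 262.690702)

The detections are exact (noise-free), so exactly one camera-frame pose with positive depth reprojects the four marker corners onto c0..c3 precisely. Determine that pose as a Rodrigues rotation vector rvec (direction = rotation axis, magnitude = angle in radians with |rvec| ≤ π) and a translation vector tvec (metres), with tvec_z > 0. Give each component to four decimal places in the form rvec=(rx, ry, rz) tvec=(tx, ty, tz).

rvec=(0.0938, -0.5621, 0.3241) tvec=(-0.0577, 0.1685, 1.0298)

Intrinsics K: fx=682.9, fy=422.4, cx=320.2, cy=245.2
Marker side s = 0.21 m; corners in marker frame (Z=0):
  M0 = (-0.1050, +0.1050, 0)
  M1 = (+0.1050, +0.1050, 0)
  M2 = (+0.1050, -0.1050, 0)
  M3 = (-0.1050, -0.1050, 0)
Detected image corners:
  c0 = (196.941450, 348.829558) px
  c1 = (314.975730, 360.596774) px
  c2 = (358.117490, 283.404787) px
  c3 = (245.100624, 262.690702) px
Planar DLT: solve 8×8 A·h = b for H (H[2,2]=1):
  H  [+695.59435 -216.90091 +281.95016]
  H  [+241.12508 +387.52185 +314.32272]
  H  [+0.52181 -0.00062 +1.00000]
B = K⁻¹H; ‖b₁‖=0.971098, ‖b₂‖=0.971098; λ = 2/(‖b₁‖+‖b₂‖) = 1.029762, sign → tz>0 ⇒ λ=+1.029762
r₁ = λ·B[:,0] = (+0.79695,+0.27591,+0.53734); r₂ = λ·B[:,1] = (-0.32677,+0.94510,-0.00064)
r₃ = r₁×r₂ = (-0.50802,-0.17508,+0.84336); SVD([r₁ r₂ r₃]) → R = UVᵀ:
  R  [+0.79695 -0.32677 -0.50802]
  R  [+0.27591 +0.94510 -0.17508]
  R  [+0.53734 -0.00064 +0.84336]
t = (-0.05768, +0.16851, +1.02976) m
tr R = 2.585418; θ = arccos((tr R − 1)/2) = 0.655556 rad = 37.561°
axis k = ((R−Rᵀ)₃₂, (R−Rᵀ)₁₃, (R−Rᵀ)₂₁) / (2 sinθ) = (+0.143082, -0.857420, +0.494326)
rvec = θ·k = (+0.093798, -0.562087, +0.324059)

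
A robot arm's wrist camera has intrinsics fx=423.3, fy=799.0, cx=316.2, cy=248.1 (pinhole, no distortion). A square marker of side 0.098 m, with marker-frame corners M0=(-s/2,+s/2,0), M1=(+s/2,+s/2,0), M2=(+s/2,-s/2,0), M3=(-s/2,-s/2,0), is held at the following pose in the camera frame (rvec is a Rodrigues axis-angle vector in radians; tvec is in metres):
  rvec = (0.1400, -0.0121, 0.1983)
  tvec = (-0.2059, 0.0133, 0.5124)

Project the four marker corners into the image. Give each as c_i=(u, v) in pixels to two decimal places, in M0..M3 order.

Intrinsics K: fx=423.3, fy=799.0, cx=316.2, cy=248.1
Marker side s = 0.098 m; corners in marker frame (Z=0):
  M0 = (-0.0490, +0.0490, 0)
  M1 = (+0.0490, +0.0490, 0)
  M2 = (+0.0490, -0.0490, 0)
  M3 = (-0.0490, -0.0490, 0)
rvec = (0.1400, -0.0121, 0.1983), |rvec| = θ = 0.24304 rad = 13.925°
Rodrigues: sinθ=0.24066, 1−cosθ=0.02939; R = I + sinθ·[k]× + (1−cosθ)·[k]×²:
    [+0.98036 -0.19720 +0.00183]
    [+0.19551 +0.97068 -0.13982]
    [+0.02579 +0.13743 +0.99018]
t = (-0.2059, 0.0133, 0.5124) m
M0: Pc = R·M0+t = (-0.26360, +0.05128, +0.51787); u = 423.3·(-0.26360)/0.51787 + 316.2 = 100.7367, v = 799.0·(+0.05128)/0.51787 + 248.1 = 327.2231
M1: Pc = R·M1+t = (-0.16752, +0.07044, +0.52040); u = 423.3·(-0.16752)/0.52040 + 316.2 = 179.9326, v = 799.0·(+0.07044)/0.52040 + 248.1 = 356.2564
M2: Pc = R·M2+t = (-0.14820, -0.02468, +0.50693); u = 423.3·(-0.14820)/0.50693 + 316.2 = 192.4493, v = 799.0·(-0.02468)/0.50693 + 248.1 = 209.1950
M3: Pc = R·M3+t = (-0.24428, -0.04384, +0.50440); u = 423.3·(-0.24428)/0.50440 + 316.2 = 111.2015, v = 799.0·(-0.04384)/0.50440 + 248.1 = 178.6495

c0=(100.74, 327.22) c1=(179.93, 356.26) c2=(192.45, 209.20) c3=(111.20, 178.65)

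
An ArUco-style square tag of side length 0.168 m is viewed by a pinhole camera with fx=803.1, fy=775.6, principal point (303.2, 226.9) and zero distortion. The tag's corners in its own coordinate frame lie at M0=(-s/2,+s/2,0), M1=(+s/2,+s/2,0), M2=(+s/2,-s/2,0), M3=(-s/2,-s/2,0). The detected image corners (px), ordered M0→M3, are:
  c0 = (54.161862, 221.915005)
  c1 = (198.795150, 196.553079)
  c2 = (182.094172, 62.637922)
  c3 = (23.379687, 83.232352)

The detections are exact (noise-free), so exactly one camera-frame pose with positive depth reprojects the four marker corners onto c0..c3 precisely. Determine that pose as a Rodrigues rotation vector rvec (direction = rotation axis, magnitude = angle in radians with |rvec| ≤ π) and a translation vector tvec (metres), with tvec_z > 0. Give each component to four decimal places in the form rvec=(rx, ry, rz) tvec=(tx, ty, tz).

Intrinsics K: fx=803.1, fy=775.6, cx=303.2, cy=226.9
Marker side s = 0.168 m; corners in marker frame (Z=0):
  M0 = (-0.0840, +0.0840, 0)
  M1 = (+0.0840, +0.0840, 0)
  M2 = (+0.0840, -0.0840, 0)
  M3 = (-0.0840, -0.0840, 0)
Detected image corners:
  c0 = (54.161862, 221.915005) px
  c1 = (198.795150, 196.553079) px
  c2 = (182.094172, 62.637922) px
  c3 = (23.379687, 83.232352) px
Planar DLT: solve 8×8 A·h = b for H (H[2,2]=1):
  H  [+934.68812 +198.35137 +116.98336]
  H  [-95.95370 +882.43366 +143.70157]
  H  [+0.29362 +0.50665 +1.00000]
B = K⁻¹H; ‖b₁‖=1.113084, ‖b₂‖=1.113084; λ = 2/(‖b₁‖+‖b₂‖) = 0.898405, sign → tz>0 ⇒ λ=+0.898405
r₁ = λ·B[:,0] = (+0.94602,-0.18832,+0.26379); r₂ = λ·B[:,1] = (+0.05004,+0.88899,+0.45518)
r₃ = r₁×r₂ = (-0.32022,-0.41741,+0.85043); SVD([r₁ r₂ r₃]) → R = UVᵀ:
  R  [+0.94602 +0.05004 -0.32022]
  R  [-0.18832 +0.88899 -0.41741]
  R  [+0.26379 +0.45518 +0.85043]
t = (-0.20832, -0.09637, +0.89841) m
tr R = 2.685441; θ = arccos((tr R − 1)/2) = 0.568479 rad = 32.571°
axis k = ((R−Rᵀ)₃₂, (R−Rᵀ)₁₃, (R−Rᵀ)₂₁) / (2 sinθ) = (+0.810422, -0.542408, -0.221380)
rvec = θ·k = (+0.460708, -0.308348, -0.125850)

rvec=(0.4607, -0.3083, -0.1259) tvec=(-0.2083, -0.0964, 0.8984)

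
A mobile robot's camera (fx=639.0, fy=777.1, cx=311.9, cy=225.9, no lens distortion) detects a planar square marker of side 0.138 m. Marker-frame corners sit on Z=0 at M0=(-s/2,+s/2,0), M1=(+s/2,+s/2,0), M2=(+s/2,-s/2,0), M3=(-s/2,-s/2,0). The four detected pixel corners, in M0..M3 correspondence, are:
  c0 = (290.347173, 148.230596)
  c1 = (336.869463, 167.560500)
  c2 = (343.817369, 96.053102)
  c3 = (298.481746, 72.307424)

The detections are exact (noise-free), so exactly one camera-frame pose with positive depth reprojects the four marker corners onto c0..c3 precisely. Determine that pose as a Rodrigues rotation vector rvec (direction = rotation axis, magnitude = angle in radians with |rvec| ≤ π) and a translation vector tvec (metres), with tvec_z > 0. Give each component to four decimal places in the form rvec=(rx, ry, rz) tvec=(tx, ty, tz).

Intrinsics K: fx=639.0, fy=777.1, cx=311.9, cy=225.9
Marker side s = 0.138 m; corners in marker frame (Z=0):
  M0 = (-0.0690, +0.0690, 0)
  M1 = (+0.0690, +0.0690, 0)
  M2 = (+0.0690, -0.0690, 0)
  M3 = (-0.0690, -0.0690, 0)
Detected image corners:
  c0 = (290.347173, 148.230596) px
  c1 = (336.869463, 167.560500) px
  c2 = (343.817369, 96.053102) px
  c3 = (298.481746, 72.307424) px
Planar DLT: solve 8×8 A·h = b for H (H[2,2]=1):
  H  [+480.81370 -89.62423 +318.14677]
  H  [+212.64611 +520.26178 +121.10309]
  H  [+0.46641 -0.11064 +1.00000]
B = K⁻¹H; ‖b₁‖=0.715543, ‖b₂‖=0.715543; λ = 2/(‖b₁‖+‖b₂‖) = 1.397541, sign → tz>0 ⇒ λ=+1.397541
r₁ = λ·B[:,0] = (+0.73342,+0.19294,+0.65182); r₂ = λ·B[:,1] = (-0.12054,+0.98059,-0.15463)
r₃ = r₁×r₂ = (-0.66901,+0.03484,+0.74244); SVD([r₁ r₂ r₃]) → R = UVᵀ:
  R  [+0.73342 -0.12054 -0.66901]
  R  [+0.19294 +0.98059 +0.03484]
  R  [+0.65182 -0.15463 +0.74244]
t = (+0.01366, -0.18847, +1.39754) m
tr R = 2.456447; θ = arccos((tr R − 1)/2) = 0.755070 rad = 43.262°
axis k = ((R−Rᵀ)₃₂, (R−Rᵀ)₁₃, (R−Rᵀ)₂₁) / (2 sinθ) = (-0.138228, -0.963632, +0.228705)
rvec = θ·k = (-0.104372, -0.727610, +0.172688)

rvec=(-0.1044, -0.7276, 0.1727) tvec=(0.0137, -0.1885, 1.3975)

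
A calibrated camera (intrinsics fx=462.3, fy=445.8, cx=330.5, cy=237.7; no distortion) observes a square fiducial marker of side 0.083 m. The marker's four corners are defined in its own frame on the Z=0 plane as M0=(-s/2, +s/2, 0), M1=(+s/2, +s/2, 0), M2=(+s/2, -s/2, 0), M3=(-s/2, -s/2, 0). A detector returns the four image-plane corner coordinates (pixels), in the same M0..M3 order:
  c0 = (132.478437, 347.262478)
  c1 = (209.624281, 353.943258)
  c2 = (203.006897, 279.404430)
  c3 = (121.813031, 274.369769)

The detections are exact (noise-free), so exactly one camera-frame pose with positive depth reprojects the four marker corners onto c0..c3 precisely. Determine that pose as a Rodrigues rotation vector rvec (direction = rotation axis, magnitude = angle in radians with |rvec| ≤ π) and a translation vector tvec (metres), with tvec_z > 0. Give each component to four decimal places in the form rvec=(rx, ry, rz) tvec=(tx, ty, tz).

Intrinsics K: fx=462.3, fy=445.8, cx=330.5, cy=237.7
Marker side s = 0.083 m; corners in marker frame (Z=0):
  M0 = (-0.0415, +0.0415, 0)
  M1 = (+0.0415, +0.0415, 0)
  M2 = (+0.0415, -0.0415, 0)
  M3 = (-0.0415, -0.0415, 0)
Detected image corners:
  c0 = (132.478437, 347.262478) px
  c1 = (209.624281, 353.943258) px
  c2 = (203.006897, 279.404430) px
  c3 = (121.813031, 274.369769) px
Planar DLT: solve 8×8 A·h = b for H (H[2,2]=1):
  H  [+899.71125 +212.98737 +166.32043]
  H  [-29.79968 +1092.27260 +314.70184]
  H  [-0.32078 +0.65105 +1.00000]
B = K⁻¹H; ‖b₁‖=2.201478, ‖b₂‖=2.201478; λ = 2/(‖b₁‖+‖b₂‖) = 0.454240, sign → tz>0 ⇒ λ=+0.454240
r₁ = λ·B[:,0] = (+0.98819,+0.04733,-0.14571); r₂ = λ·B[:,1] = (-0.00215,+0.95527,+0.29573)
r₃ = r₁×r₂ = (+0.15319,-0.29193,+0.94409); SVD([r₁ r₂ r₃]) → R = UVᵀ:
  R  [+0.98819 -0.00215 +0.15319]
  R  [+0.04733 +0.95527 -0.29193]
  R  [-0.14571 +0.29573 +0.94409]
t = (-0.16132, +0.07846, +0.45424) m
tr R = 2.887556; θ = arccos((tr R − 1)/2) = 0.336918 rad = 19.304°
axis k = ((R−Rᵀ)₃₂, (R−Rᵀ)₁₃, (R−Rᵀ)₂₁) / (2 sinθ) = (+0.888831, +0.452083, +0.074830)
rvec = θ·k = (+0.299463, +0.152315, +0.025211)

rvec=(0.2995, 0.1523, 0.0252) tvec=(-0.1613, 0.0785, 0.4542)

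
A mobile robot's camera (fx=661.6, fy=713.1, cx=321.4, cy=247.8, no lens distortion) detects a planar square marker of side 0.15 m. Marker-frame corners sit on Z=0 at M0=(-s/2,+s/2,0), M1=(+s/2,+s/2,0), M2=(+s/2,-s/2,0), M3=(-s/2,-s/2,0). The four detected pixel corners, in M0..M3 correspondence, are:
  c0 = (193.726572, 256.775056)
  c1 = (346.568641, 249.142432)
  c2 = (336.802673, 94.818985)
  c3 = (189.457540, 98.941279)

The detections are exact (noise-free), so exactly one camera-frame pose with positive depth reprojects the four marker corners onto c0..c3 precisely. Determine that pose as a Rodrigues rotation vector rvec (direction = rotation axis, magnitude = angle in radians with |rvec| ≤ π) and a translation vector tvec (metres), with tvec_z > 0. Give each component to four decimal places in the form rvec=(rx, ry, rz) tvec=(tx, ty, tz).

rvec=(-0.1697, -0.0892, -0.0536) tvec=(-0.0541, -0.0691, 0.6629)

Intrinsics K: fx=661.6, fy=713.1, cx=321.4, cy=247.8
Marker side s = 0.15 m; corners in marker frame (Z=0):
  M0 = (-0.0750, +0.0750, 0)
  M1 = (+0.0750, +0.0750, 0)
  M2 = (+0.0750, -0.0750, 0)
  M3 = (-0.0750, -0.0750, 0)
Detected image corners:
  c0 = (193.726572, 256.775056) px
  c1 = (346.568641, 249.142432) px
  c2 = (336.802673, 94.818985) px
  c3 = (189.457540, 98.941279) px
Planar DLT: solve 8×8 A·h = b for H (H[2,2]=1):
  H  [+1037.74141 -19.87655 +267.36367]
  H  [-14.38737 +996.54415 +173.42099]
  H  [+0.14050 -0.25072 +1.00000]
B = K⁻¹H; ‖b₁‖=1.508424, ‖b₂‖=1.508424; λ = 2/(‖b₁‖+‖b₂‖) = 0.662944, sign → tz>0 ⇒ λ=+0.662944
r₁ = λ·B[:,0] = (+0.99460,-0.04574,+0.09314); r₂ = λ·B[:,1] = (+0.06083,+0.98421,-0.16622)
r₃ = r₁×r₂ = (-0.08407,+0.17098,+0.98168); SVD([r₁ r₂ r₃]) → R = UVᵀ:
  R  [+0.99460 +0.06083 -0.08407]
  R  [-0.04574 +0.98421 +0.17098]
  R  [+0.09314 -0.16622 +0.98168]
t = (-0.05415, -0.06915, +0.66294) m
tr R = 2.960493; θ = arccos((tr R − 1)/2) = 0.199091 rad = 11.407°
axis k = ((R−Rᵀ)₃₂, (R−Rᵀ)₁₃, (R−Rᵀ)₂₁) / (2 sinθ) = (-0.852472, -0.448000, -0.269421)
rvec = θ·k = (-0.169720, -0.089193, -0.053639)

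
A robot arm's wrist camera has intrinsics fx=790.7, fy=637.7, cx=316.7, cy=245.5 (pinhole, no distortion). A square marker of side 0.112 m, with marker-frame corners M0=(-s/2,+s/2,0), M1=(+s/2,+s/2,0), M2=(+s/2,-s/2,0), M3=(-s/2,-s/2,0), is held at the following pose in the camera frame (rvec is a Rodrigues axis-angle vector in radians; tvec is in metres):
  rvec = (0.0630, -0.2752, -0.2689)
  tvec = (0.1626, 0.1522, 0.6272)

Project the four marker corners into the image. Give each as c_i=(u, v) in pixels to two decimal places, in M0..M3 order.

c0=(476.46, 473.76) c1=(596.10, 433.62) c2=(565.62, 328.84) c3=(442.36, 364.68)

Intrinsics K: fx=790.7, fy=637.7, cx=316.7, cy=245.5
Marker side s = 0.112 m; corners in marker frame (Z=0):
  M0 = (-0.0560, +0.0560, 0)
  M1 = (+0.0560, +0.0560, 0)
  M2 = (+0.0560, -0.0560, 0)
  M3 = (-0.0560, -0.0560, 0)
rvec = (0.0630, -0.2752, -0.2689), |rvec| = θ = 0.38989 rad = 22.339°
Rodrigues: sinθ=0.38008, 1−cosθ=0.07505; R = I + sinθ·[k]× + (1−cosθ)·[k]×²:
    [+0.92691 +0.25358 -0.27664]
    [-0.27070 +0.96234 -0.02488]
    [+0.25992 +0.09795 +0.96065]
t = (0.1626, 0.1522, 0.6272) m
M0: Pc = R·M0+t = (+0.12489, +0.22125, +0.61813); u = 790.7·(+0.12489)/0.61813 + 316.7 = 476.4613, v = 637.7·(+0.22125)/0.61813 + 245.5 = 473.7551
M1: Pc = R·M1+t = (+0.22871, +0.19093, +0.64724); u = 790.7·(+0.22871)/0.64724 + 316.7 = 596.1000, v = 637.7·(+0.19093)/0.64724 + 245.5 = 433.6177
M2: Pc = R·M2+t = (+0.20031, +0.08315, +0.63627); u = 790.7·(+0.20031)/0.63627 + 316.7 = 565.6233, v = 637.7·(+0.08315)/0.63627 + 245.5 = 328.8366
M3: Pc = R·M3+t = (+0.09649, +0.11347, +0.60716); u = 790.7·(+0.09649)/0.60716 + 316.7 = 442.3616, v = 637.7·(+0.11347)/0.60716 + 245.5 = 364.6755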